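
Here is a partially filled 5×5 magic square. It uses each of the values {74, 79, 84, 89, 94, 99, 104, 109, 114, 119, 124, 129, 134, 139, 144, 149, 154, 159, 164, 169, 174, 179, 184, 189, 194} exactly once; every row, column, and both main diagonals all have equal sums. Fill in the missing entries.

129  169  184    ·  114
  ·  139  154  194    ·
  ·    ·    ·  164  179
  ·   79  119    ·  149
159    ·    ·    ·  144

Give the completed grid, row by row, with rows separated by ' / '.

The 25 entries sum to 3350, so each line sums to 3350/5 = 670.
Row 1 must total 670; the given cells sum to 596, so (1,4) = 74.
Column 5: 114 + 179 + 149 + 144 + ? = 670, so (2,5) = 84.
From anti-diagonal, 670 − (114 + 194 + 79 + 159) gives (3,3) = 124.
The remaining cell in row 2 is (2,1) = 670 − 571 = 99.
From column 3, 670 − (184 + 154 + 124 + 119) gives (5,3) = 89.
The remaining cell in main diagonal is (4,4) = 670 − 536 = 134.
Using row 4: 79 + 119 + 134 + 149 + ? → (4,1) = 670 − 481 = 189.
Column 1: 129 + 99 + 189 + 159 + ? = 670, so (3,1) = 94.
From column 4, 670 − (74 + 194 + 164 + 134) gives (5,4) = 104.
The remaining cell in row 3 is (3,2) = 670 − 561 = 109.
Row 5: 159 + 89 + 104 + 144 + ? = 670, so (5,2) = 174.

129 169 184 74 114 / 99 139 154 194 84 / 94 109 124 164 179 / 189 79 119 134 149 / 159 174 89 104 144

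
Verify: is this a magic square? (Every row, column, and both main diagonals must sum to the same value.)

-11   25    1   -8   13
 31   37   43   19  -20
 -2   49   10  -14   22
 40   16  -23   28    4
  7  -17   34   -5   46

Row 1: -11 + 25 + 1 + (-8) + 13 = 20.
Row 2: 31 + 37 + 43 + 19 + (-20) = 110.
Row 3: -2 + 49 + 10 + (-14) + 22 = 65.
Row 4: 40 + 16 + (-23) + 28 + 4 = 65.
Row 5: 7 + (-17) + 34 + (-5) + 46 = 65.
Column 1: -11 + 31 + (-2) + 40 + 7 = 65.
Column 2: 25 + 37 + 49 + 16 + (-17) = 110.
Column 3: 1 + 43 + 10 + (-23) + 34 = 65.
Column 4: -8 + 19 + (-14) + 28 + (-5) = 20.
Column 5: 13 + (-20) + 22 + 4 + 46 = 65.
Main diagonal: -11 + 37 + 10 + 28 + 46 = 110.
Anti-diagonal: 13 + 19 + 10 + 16 + 7 = 65.

No — column 2 sums to 110 but column 1 sums to 65.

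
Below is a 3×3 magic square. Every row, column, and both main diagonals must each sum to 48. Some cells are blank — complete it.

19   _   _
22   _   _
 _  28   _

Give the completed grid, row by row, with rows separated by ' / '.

Column 1 needs 48; the known cells sum to 41, so (3,1) = 7.
The remaining cell in row 3 is (3,3) = 48 − 35 = 13.
Main diagonal must total 48; the given cells sum to 32, so (2,2) = 16.
Anti-diagonal: 16 + 7 + ? = 48, so (1,3) = 25.
Using row 1: 19 + 25 + ? → (1,2) = 48 − 44 = 4.
Row 2 needs 48; the known cells sum to 38, so (2,3) = 10.

19 4 25 / 22 16 10 / 7 28 13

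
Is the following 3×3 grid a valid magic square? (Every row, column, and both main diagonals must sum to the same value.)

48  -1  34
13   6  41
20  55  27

Row 1: 48 + (-1) + 34 = 81.
Row 2: 13 + 6 + 41 = 60.
Row 3: 20 + 55 + 27 = 102.
Column 1: 48 + 13 + 20 = 81.
Column 2: -1 + 6 + 55 = 60.
Column 3: 34 + 41 + 27 = 102.
Main diagonal: 48 + 6 + 27 = 81.
Anti-diagonal: 34 + 6 + 20 = 60.

No — column 2 sums to 60 but row 3 sums to 102.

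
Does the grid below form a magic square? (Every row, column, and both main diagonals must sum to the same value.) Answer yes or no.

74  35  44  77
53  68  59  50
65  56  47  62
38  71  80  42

Row 1: 74 + 35 + 44 + 77 = 230.
Row 2: 53 + 68 + 59 + 50 = 230.
Row 3: 65 + 56 + 47 + 62 = 230.
Row 4: 38 + 71 + 80 + 42 = 231.
Column 1: 74 + 53 + 65 + 38 = 230.
Column 2: 35 + 68 + 56 + 71 = 230.
Column 3: 44 + 59 + 47 + 80 = 230.
Column 4: 77 + 50 + 62 + 42 = 231.
Main diagonal: 74 + 68 + 47 + 42 = 231.
Anti-diagonal: 77 + 59 + 56 + 38 = 230.

No — column 1 sums to 230 but row 4 sums to 231.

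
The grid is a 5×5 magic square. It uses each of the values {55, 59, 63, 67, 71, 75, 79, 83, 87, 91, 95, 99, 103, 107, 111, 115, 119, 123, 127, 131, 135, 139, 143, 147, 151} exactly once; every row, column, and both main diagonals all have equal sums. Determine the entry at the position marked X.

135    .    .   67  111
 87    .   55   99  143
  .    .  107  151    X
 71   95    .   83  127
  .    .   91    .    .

75

The 25 entries sum to 2575, so each line sums to 2575/5 = 515.
From row 2, 515 − (87 + 55 + 99 + 143) gives (2,2) = 131.
Row 4 must total 515; the given cells sum to 376, so (4,3) = 139.
Column 3 must total 515; the given cells sum to 392, so (1,3) = 123.
From column 4, 515 − (67 + 99 + 151 + 83) gives (5,4) = 115.
Main diagonal must total 515; the given cells sum to 456, so (5,5) = 59.
Using anti-diagonal: 111 + 99 + 107 + 95 + ? → (5,1) = 515 − 412 = 103.
Row 1 must total 515; the given cells sum to 436, so (1,2) = 79.
Row 5: 103 + 91 + 115 + 59 + ? = 515, so (5,2) = 147.
Column 1 must total 515; the given cells sum to 396, so (3,1) = 119.
Using column 2: 79 + 131 + 95 + 147 + ? → (3,2) = 515 − 452 = 63.
Using column 5: 111 + 143 + 127 + 59 + ? → (3,5) = 515 − 440 = 75.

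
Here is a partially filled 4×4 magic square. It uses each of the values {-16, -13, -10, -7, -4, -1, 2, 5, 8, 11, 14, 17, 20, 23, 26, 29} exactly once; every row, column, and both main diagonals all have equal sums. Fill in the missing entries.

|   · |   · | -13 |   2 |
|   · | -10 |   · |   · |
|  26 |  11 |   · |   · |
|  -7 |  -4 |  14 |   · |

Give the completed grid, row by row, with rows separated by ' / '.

8 29 -13 2 / -1 -10 20 17 / 26 11 5 -16 / -7 -4 14 23

The 16 entries sum to 104, so each line sums to 104/4 = 26.
Using row 4: -7 + (-4) + 14 + ? → (4,4) = 26 − 3 = 23.
Using column 2: -10 + 11 + (-4) + ? → (1,2) = 26 − (-3) = 29.
Anti-diagonal needs 26; the known cells sum to 6, so (2,3) = 20.
Using row 1: 29 + (-13) + 2 + ? → (1,1) = 26 − 18 = 8.
The remaining cell in column 1 is (2,1) = 26 − 27 = -1.
Column 3: -13 + 20 + 14 + ? = 26, so (3,3) = 5.
From row 2, 26 − (-1 + (-10) + 20) gives (2,4) = 17.
Row 3 needs 26; the known cells sum to 42, so (3,4) = -16.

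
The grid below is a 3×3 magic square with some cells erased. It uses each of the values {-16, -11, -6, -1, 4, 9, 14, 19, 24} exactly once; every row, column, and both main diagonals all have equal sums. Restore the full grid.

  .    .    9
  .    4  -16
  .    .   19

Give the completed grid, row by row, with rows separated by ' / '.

-11 14 9 / 24 4 -16 / -1 -6 19

The 9 entries sum to 36, so each line sums to 36/3 = 12.
From row 2, 12 − (4 + (-16)) gives (2,1) = 24.
Using main diagonal: 4 + 19 + ? → (1,1) = 12 − 23 = -11.
Anti-diagonal: 9 + 4 + ? = 12, so (3,1) = -1.
Row 1: -11 + 9 + ? = 12, so (1,2) = 14.
Row 3 must total 12; the given cells sum to 18, so (3,2) = -6.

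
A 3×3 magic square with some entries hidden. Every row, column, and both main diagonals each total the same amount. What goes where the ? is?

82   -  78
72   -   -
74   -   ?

70

Column 1 is complete and sums to 228; that is the magic constant.
Row 1: 82 + 78 + ? = 228, so (1,2) = 68.
Anti-diagonal needs 228; the known cells sum to 152, so (2,2) = 76.
Row 2 must total 228; the given cells sum to 148, so (2,3) = 80.
Column 2 must total 228; the given cells sum to 144, so (3,2) = 84.
The remaining cell in column 3 is (3,3) = 228 − 158 = 70.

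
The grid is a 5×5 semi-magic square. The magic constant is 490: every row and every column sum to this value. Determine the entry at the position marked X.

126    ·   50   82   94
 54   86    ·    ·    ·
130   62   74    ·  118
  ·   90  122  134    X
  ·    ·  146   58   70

66

From row 1, 490 − (126 + 50 + 82 + 94) gives (1,2) = 138.
Row 3 needs 490; the known cells sum to 384, so (3,4) = 106.
Using column 2: 138 + 86 + 62 + 90 + ? → (5,2) = 490 − 376 = 114.
Column 3: 50 + 74 + 122 + 146 + ? = 490, so (2,3) = 98.
Column 4 must total 490; the given cells sum to 380, so (2,4) = 110.
The remaining cell in row 2 is (2,5) = 490 − 348 = 142.
Using row 5: 114 + 146 + 58 + 70 + ? → (5,1) = 490 − 388 = 102.
Column 1: 126 + 54 + 130 + 102 + ? = 490, so (4,1) = 78.
Column 5 must total 490; the given cells sum to 424, so (4,5) = 66.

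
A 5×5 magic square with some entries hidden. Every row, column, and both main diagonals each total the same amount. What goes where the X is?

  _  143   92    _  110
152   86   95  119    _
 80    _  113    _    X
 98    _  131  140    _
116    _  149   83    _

146

Column 3 is complete and sums to 580; that is the magic constant.
Using row 2: 152 + 86 + 95 + 119 + ? → (2,5) = 580 − 452 = 128.
Using column 1: 152 + 80 + 98 + 116 + ? → (1,1) = 580 − 446 = 134.
The remaining cell in main diagonal is (5,5) = 580 − 473 = 107.
Anti-diagonal needs 580; the known cells sum to 458, so (4,2) = 122.
From row 1, 580 − (134 + 143 + 92 + 110) gives (1,4) = 101.
Row 4 must total 580; the given cells sum to 491, so (4,5) = 89.
Using row 5: 116 + 149 + 83 + 107 + ? → (5,2) = 580 − 455 = 125.
Column 2 must total 580; the given cells sum to 476, so (3,2) = 104.
From column 4, 580 − (101 + 119 + 140 + 83) gives (3,4) = 137.
Using column 5: 110 + 128 + 89 + 107 + ? → (3,5) = 580 − 434 = 146.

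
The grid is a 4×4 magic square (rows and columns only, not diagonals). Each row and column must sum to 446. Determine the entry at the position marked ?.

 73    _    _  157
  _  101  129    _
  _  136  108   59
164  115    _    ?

80

Row 3 needs 446; the known cells sum to 303, so (3,1) = 143.
Column 1 must total 446; the given cells sum to 380, so (2,1) = 66.
The remaining cell in column 2 is (1,2) = 446 − 352 = 94.
Using row 1: 73 + 94 + 157 + ? → (1,3) = 446 − 324 = 122.
From row 2, 446 − (66 + 101 + 129) gives (2,4) = 150.
Column 3: 122 + 129 + 108 + ? = 446, so (4,3) = 87.
From column 4, 446 − (157 + 150 + 59) gives (4,4) = 80.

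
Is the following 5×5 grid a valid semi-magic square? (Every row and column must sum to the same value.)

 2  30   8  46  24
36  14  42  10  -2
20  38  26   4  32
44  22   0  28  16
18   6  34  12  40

No — column 3 sums to 110 but column 1 sums to 120.

Row 1: 2 + 30 + 8 + 46 + 24 = 110.
Row 2: 36 + 14 + 42 + 10 + (-2) = 100.
Row 3: 20 + 38 + 26 + 4 + 32 = 120.
Row 4: 44 + 22 + 0 + 28 + 16 = 110.
Row 5: 18 + 6 + 34 + 12 + 40 = 110.
Column 1: 2 + 36 + 20 + 44 + 18 = 120.
Column 2: 30 + 14 + 38 + 22 + 6 = 110.
Column 3: 8 + 42 + 26 + 0 + 34 = 110.
Column 4: 46 + 10 + 4 + 28 + 12 = 100.
Column 5: 24 + (-2) + 32 + 16 + 40 = 110.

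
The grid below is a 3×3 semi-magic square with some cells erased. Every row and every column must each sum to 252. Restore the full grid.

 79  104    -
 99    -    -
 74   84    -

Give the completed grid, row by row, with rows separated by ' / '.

Row 1 must total 252; the given cells sum to 183, so (1,3) = 69.
Row 3 needs 252; the known cells sum to 158, so (3,3) = 94.
Column 2 needs 252; the known cells sum to 188, so (2,2) = 64.
The remaining cell in column 3 is (2,3) = 252 − 163 = 89.

79 104 69 / 99 64 89 / 74 84 94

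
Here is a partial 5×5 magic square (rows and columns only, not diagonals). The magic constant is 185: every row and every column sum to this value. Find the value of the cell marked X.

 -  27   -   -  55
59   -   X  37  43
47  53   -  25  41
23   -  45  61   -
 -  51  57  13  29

31

Row 3 needs 185; the known cells sum to 166, so (3,3) = 19.
From row 5, 185 − (51 + 57 + 13 + 29) gives (5,1) = 35.
Using column 1: 59 + 47 + 23 + 35 + ? → (1,1) = 185 − 164 = 21.
From column 4, 185 − (37 + 25 + 61 + 13) gives (1,4) = 49.
Using column 5: 55 + 43 + 41 + 29 + ? → (4,5) = 185 − 168 = 17.
Row 1 needs 185; the known cells sum to 152, so (1,3) = 33.
Row 4 must total 185; the given cells sum to 146, so (4,2) = 39.
Using column 2: 27 + 53 + 39 + 51 + ? → (2,2) = 185 − 170 = 15.
Column 3 needs 185; the known cells sum to 154, so (2,3) = 31.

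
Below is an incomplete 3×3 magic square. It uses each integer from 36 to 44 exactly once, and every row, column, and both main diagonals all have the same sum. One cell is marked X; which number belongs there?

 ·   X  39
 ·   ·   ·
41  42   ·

The entries are 36 through 44, which sum to 360, so each line sums to 360/3 = 120.
From row 3, 120 − (41 + 42) gives (3,3) = 37.
Using column 3: 39 + 37 + ? → (2,3) = 120 − 76 = 44.
Using anti-diagonal: 39 + 41 + ? → (2,2) = 120 − 80 = 40.
From row 2, 120 − (40 + 44) gives (2,1) = 36.
From column 1, 120 − (36 + 41) gives (1,1) = 43.
From column 2, 120 − (40 + 42) gives (1,2) = 38.

38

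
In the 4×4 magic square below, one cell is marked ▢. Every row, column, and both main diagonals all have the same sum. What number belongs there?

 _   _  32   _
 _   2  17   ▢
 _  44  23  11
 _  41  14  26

29

Column 3 is complete and sums to 86; that is the magic constant.
Row 3 must total 86; the given cells sum to 78, so (3,1) = 8.
From row 4, 86 − (41 + 14 + 26) gives (4,1) = 5.
From column 2, 86 − (2 + 44 + 41) gives (1,2) = -1.
Main diagonal must total 86; the given cells sum to 51, so (1,1) = 35.
Anti-diagonal must total 86; the given cells sum to 66, so (1,4) = 20.
Column 1 must total 86; the given cells sum to 48, so (2,1) = 38.
Column 4 must total 86; the given cells sum to 57, so (2,4) = 29.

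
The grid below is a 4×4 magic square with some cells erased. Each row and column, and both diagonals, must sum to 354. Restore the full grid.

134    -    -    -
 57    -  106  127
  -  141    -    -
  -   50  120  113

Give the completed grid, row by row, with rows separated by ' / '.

Row 2 needs 354; the known cells sum to 290, so (2,2) = 64.
Row 4 needs 354; the known cells sum to 283, so (4,1) = 71.
The remaining cell in column 1 is (3,1) = 354 − 262 = 92.
Column 2: 64 + 141 + 50 + ? = 354, so (1,2) = 99.
Using main diagonal: 134 + 64 + 113 + ? → (3,3) = 354 − 311 = 43.
Anti-diagonal must total 354; the given cells sum to 318, so (1,4) = 36.
The remaining cell in row 1 is (1,3) = 354 − 269 = 85.
Row 3: 92 + 141 + 43 + ? = 354, so (3,4) = 78.

134 99 85 36 / 57 64 106 127 / 92 141 43 78 / 71 50 120 113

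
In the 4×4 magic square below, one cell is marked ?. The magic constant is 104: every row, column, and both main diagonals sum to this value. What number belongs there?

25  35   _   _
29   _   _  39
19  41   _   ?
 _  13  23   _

Using column 1: 25 + 29 + 19 + ? → (4,1) = 104 − 73 = 31.
From column 2, 104 − (35 + 41 + 13) gives (2,2) = 15.
Row 2 needs 104; the known cells sum to 83, so (2,3) = 21.
Row 4 must total 104; the given cells sum to 67, so (4,4) = 37.
Main diagonal needs 104; the known cells sum to 77, so (3,3) = 27.
Anti-diagonal must total 104; the given cells sum to 93, so (1,4) = 11.
Using row 1: 25 + 35 + 11 + ? → (1,3) = 104 − 71 = 33.
The remaining cell in row 3 is (3,4) = 104 − 87 = 17.

17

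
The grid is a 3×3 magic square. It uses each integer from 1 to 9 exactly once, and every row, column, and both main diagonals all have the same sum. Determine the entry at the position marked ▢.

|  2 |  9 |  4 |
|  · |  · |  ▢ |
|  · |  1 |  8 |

The entries are 1 through 9, which sum to 45, so each line sums to 45/3 = 15.
Using row 3: 1 + 8 + ? → (3,1) = 15 − 9 = 6.
Column 1: 2 + 6 + ? = 15, so (2,1) = 7.
From column 2, 15 − (9 + 1) gives (2,2) = 5.
Column 3: 4 + 8 + ? = 15, so (2,3) = 3.

3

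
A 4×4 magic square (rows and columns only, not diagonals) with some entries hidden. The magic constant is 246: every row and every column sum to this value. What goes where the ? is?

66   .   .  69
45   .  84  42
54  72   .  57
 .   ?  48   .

Row 2 must total 246; the given cells sum to 171, so (2,2) = 75.
The remaining cell in row 3 is (3,3) = 246 − 183 = 63.
The remaining cell in column 1 is (4,1) = 246 − 165 = 81.
Column 3: 84 + 63 + 48 + ? = 246, so (1,3) = 51.
Column 4 must total 246; the given cells sum to 168, so (4,4) = 78.
Row 1 must total 246; the given cells sum to 186, so (1,2) = 60.
From row 4, 246 − (81 + 48 + 78) gives (4,2) = 39.

39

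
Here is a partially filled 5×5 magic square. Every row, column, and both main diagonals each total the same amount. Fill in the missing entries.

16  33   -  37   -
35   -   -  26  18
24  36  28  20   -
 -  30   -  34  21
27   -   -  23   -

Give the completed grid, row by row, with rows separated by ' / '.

16 33 25 37 29 / 35 22 39 26 18 / 24 36 28 20 32 / 38 30 17 34 21 / 27 19 31 23 40

Column 4 is already complete: 37 + 26 + 20 + 34 + 23 = 140, so that is the magic constant.
The remaining cell in row 3 is (3,5) = 140 − 108 = 32.
Column 1 must total 140; the given cells sum to 102, so (4,1) = 38.
Anti-diagonal: 26 + 28 + 30 + 27 + ? = 140, so (1,5) = 29.
The remaining cell in row 1 is (1,3) = 140 − 115 = 25.
Row 4 must total 140; the given cells sum to 123, so (4,3) = 17.
Column 5: 29 + 18 + 32 + 21 + ? = 140, so (5,5) = 40.
Main diagonal: 16 + 28 + 34 + 40 + ? = 140, so (2,2) = 22.
From row 2, 140 − (35 + 22 + 26 + 18) gives (2,3) = 39.
Column 2 must total 140; the given cells sum to 121, so (5,2) = 19.
Column 3 needs 140; the known cells sum to 109, so (5,3) = 31.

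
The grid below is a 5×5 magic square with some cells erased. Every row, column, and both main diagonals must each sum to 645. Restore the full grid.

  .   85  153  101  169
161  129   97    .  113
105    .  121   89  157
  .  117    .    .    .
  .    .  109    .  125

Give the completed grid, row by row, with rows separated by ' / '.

137 85 153 101 169 / 161 129 97 145 113 / 105 173 121 89 157 / 149 117 165 133 81 / 93 141 109 177 125

Row 1 must total 645; the given cells sum to 508, so (1,1) = 137.
The remaining cell in row 2 is (2,4) = 645 − 500 = 145.
Row 3: 105 + 121 + 89 + 157 + ? = 645, so (3,2) = 173.
Using column 2: 85 + 129 + 173 + 117 + ? → (5,2) = 645 − 504 = 141.
From column 3, 645 − (153 + 97 + 121 + 109) gives (4,3) = 165.
The remaining cell in column 5 is (4,5) = 645 − 564 = 81.
Main diagonal needs 645; the known cells sum to 512, so (4,4) = 133.
The remaining cell in anti-diagonal is (5,1) = 645 − 552 = 93.
From row 4, 645 − (117 + 165 + 133 + 81) gives (4,1) = 149.
From row 5, 645 − (93 + 141 + 109 + 125) gives (5,4) = 177.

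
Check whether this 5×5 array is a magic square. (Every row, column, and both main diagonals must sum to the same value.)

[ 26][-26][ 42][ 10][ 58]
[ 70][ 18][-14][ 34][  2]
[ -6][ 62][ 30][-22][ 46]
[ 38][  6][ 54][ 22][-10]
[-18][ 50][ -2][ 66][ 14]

Yes

Row 1: 26 + (-26) + 42 + 10 + 58 = 110.
Row 2: 70 + 18 + (-14) + 34 + 2 = 110.
Row 3: -6 + 62 + 30 + (-22) + 46 = 110.
Row 4: 38 + 6 + 54 + 22 + (-10) = 110.
Row 5: -18 + 50 + (-2) + 66 + 14 = 110.
Column 1: 26 + 70 + (-6) + 38 + (-18) = 110.
Column 2: -26 + 18 + 62 + 6 + 50 = 110.
Column 3: 42 + (-14) + 30 + 54 + (-2) = 110.
Column 4: 10 + 34 + (-22) + 22 + 66 = 110.
Column 5: 58 + 2 + 46 + (-10) + 14 = 110.
Main diagonal: 26 + 18 + 30 + 22 + 14 = 110.
Anti-diagonal: 58 + 34 + 30 + 6 + (-18) = 110.
All lines sum to 110.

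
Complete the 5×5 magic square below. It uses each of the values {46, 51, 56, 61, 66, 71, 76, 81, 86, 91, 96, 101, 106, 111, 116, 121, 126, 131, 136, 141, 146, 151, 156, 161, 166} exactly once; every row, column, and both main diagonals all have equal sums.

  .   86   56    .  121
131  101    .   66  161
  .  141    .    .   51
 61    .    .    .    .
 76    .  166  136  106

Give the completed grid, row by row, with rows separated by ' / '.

The 25 entries sum to 2650, so each line sums to 2650/5 = 530.
Row 2 must total 530; the given cells sum to 459, so (2,3) = 71.
From row 5, 530 − (76 + 166 + 136 + 106) gives (5,2) = 46.
Column 2 must total 530; the given cells sum to 374, so (4,2) = 156.
Column 5: 121 + 161 + 51 + 106 + ? = 530, so (4,5) = 91.
Anti-diagonal must total 530; the given cells sum to 419, so (3,3) = 111.
Column 3 needs 530; the known cells sum to 404, so (4,3) = 126.
The remaining cell in row 4 is (4,4) = 530 − 434 = 96.
Using main diagonal: 101 + 111 + 96 + 106 + ? → (1,1) = 530 − 414 = 116.
Row 1 must total 530; the given cells sum to 379, so (1,4) = 151.
Column 1 must total 530; the given cells sum to 384, so (3,1) = 146.
The remaining cell in column 4 is (3,4) = 530 − 449 = 81.

116 86 56 151 121 / 131 101 71 66 161 / 146 141 111 81 51 / 61 156 126 96 91 / 76 46 166 136 106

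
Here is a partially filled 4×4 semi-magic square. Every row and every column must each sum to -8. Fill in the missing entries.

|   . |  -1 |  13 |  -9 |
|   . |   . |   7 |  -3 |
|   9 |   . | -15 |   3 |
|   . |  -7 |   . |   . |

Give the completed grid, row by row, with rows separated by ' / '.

Row 1 needs -8; the known cells sum to 3, so (1,1) = -11.
Using row 3: 9 + (-15) + 3 + ? → (3,2) = -8 − (-3) = -5.
Column 2 must total -8; the given cells sum to -13, so (2,2) = 5.
Column 3 needs -8; the known cells sum to 5, so (4,3) = -13.
Column 4 must total -8; the given cells sum to -9, so (4,4) = 1.
Row 2 needs -8; the known cells sum to 9, so (2,1) = -17.
The remaining cell in row 4 is (4,1) = -8 − (-19) = 11.

-11 -1 13 -9 / -17 5 7 -3 / 9 -5 -15 3 / 11 -7 -13 1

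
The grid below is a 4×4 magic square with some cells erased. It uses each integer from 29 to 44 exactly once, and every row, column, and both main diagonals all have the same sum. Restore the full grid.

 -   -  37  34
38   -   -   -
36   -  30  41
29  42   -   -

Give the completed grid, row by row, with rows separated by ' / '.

The entries are 29 through 44, which sum to 584, so each line sums to 584/4 = 146.
From row 3, 146 − (36 + 30 + 41) gives (3,2) = 39.
Using column 1: 38 + 36 + 29 + ? → (1,1) = 146 − 103 = 43.
Anti-diagonal must total 146; the given cells sum to 102, so (2,3) = 44.
Row 1 needs 146; the known cells sum to 114, so (1,2) = 32.
Column 2: 32 + 39 + 42 + ? = 146, so (2,2) = 33.
Using column 3: 37 + 44 + 30 + ? → (4,3) = 146 − 111 = 35.
Main diagonal needs 146; the known cells sum to 106, so (4,4) = 40.
Row 2 must total 146; the given cells sum to 115, so (2,4) = 31.

43 32 37 34 / 38 33 44 31 / 36 39 30 41 / 29 42 35 40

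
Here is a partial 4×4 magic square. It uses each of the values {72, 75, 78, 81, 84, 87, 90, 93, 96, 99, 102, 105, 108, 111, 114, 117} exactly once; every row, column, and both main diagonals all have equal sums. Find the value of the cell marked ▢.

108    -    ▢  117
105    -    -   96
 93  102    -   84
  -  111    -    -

The 16 entries sum to 1512, so each line sums to 1512/4 = 378.
Row 3: 93 + 102 + 84 + ? = 378, so (3,3) = 99.
From column 1, 378 − (108 + 105 + 93) gives (4,1) = 72.
Column 4 must total 378; the given cells sum to 297, so (4,4) = 81.
The remaining cell in main diagonal is (2,2) = 378 − 288 = 90.
Anti-diagonal: 117 + 102 + 72 + ? = 378, so (2,3) = 87.
Row 4 must total 378; the given cells sum to 264, so (4,3) = 114.
From column 2, 378 − (90 + 102 + 111) gives (1,2) = 75.
Using column 3: 87 + 99 + 114 + ? → (1,3) = 378 − 300 = 78.

78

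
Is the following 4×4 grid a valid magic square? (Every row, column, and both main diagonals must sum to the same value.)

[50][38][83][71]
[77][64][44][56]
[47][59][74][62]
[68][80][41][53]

No — row 4 sums to 242 but column 2 sums to 241.

Row 1: 50 + 38 + 83 + 71 = 242.
Row 2: 77 + 64 + 44 + 56 = 241.
Row 3: 47 + 59 + 74 + 62 = 242.
Row 4: 68 + 80 + 41 + 53 = 242.
Column 1: 50 + 77 + 47 + 68 = 242.
Column 2: 38 + 64 + 59 + 80 = 241.
Column 3: 83 + 44 + 74 + 41 = 242.
Column 4: 71 + 56 + 62 + 53 = 242.
Main diagonal: 50 + 64 + 74 + 53 = 241.
Anti-diagonal: 71 + 44 + 59 + 68 = 242.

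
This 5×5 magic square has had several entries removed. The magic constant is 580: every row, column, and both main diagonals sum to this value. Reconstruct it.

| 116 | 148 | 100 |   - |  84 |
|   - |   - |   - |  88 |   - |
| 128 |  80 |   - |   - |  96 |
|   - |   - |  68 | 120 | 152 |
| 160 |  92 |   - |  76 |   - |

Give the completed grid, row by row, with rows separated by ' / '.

116 148 100 132 84 / 72 124 156 88 140 / 128 80 112 164 96 / 104 136 68 120 152 / 160 92 144 76 108

The remaining cell in row 1 is (1,4) = 580 − 448 = 132.
The remaining cell in column 4 is (3,4) = 580 − 416 = 164.
Row 3: 128 + 80 + 164 + 96 + ? = 580, so (3,3) = 112.
Anti-diagonal must total 580; the given cells sum to 444, so (4,2) = 136.
Using row 4: 136 + 68 + 120 + 152 + ? → (4,1) = 580 − 476 = 104.
Using column 1: 116 + 128 + 104 + 160 + ? → (2,1) = 580 − 508 = 72.
From column 2, 580 − (148 + 80 + 136 + 92) gives (2,2) = 124.
Using main diagonal: 116 + 124 + 112 + 120 + ? → (5,5) = 580 − 472 = 108.
The remaining cell in row 5 is (5,3) = 580 − 436 = 144.
Column 3 must total 580; the given cells sum to 424, so (2,3) = 156.
Using column 5: 84 + 96 + 152 + 108 + ? → (2,5) = 580 − 440 = 140.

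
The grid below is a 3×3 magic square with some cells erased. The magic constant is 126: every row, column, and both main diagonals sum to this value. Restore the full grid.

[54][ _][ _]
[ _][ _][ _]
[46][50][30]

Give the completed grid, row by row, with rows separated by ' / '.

54 34 38 / 26 42 58 / 46 50 30

Using column 1: 54 + 46 + ? → (2,1) = 126 − 100 = 26.
Using main diagonal: 54 + 30 + ? → (2,2) = 126 − 84 = 42.
Anti-diagonal: 42 + 46 + ? = 126, so (1,3) = 38.
Row 1 needs 126; the known cells sum to 92, so (1,2) = 34.
Row 2 needs 126; the known cells sum to 68, so (2,3) = 58.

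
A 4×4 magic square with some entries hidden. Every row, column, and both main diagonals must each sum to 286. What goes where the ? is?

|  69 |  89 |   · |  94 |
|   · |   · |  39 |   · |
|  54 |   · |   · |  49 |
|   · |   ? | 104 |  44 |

Row 1 needs 286; the known cells sum to 252, so (1,3) = 34.
From column 3, 286 − (34 + 39 + 104) gives (3,3) = 109.
From column 4, 286 − (94 + 49 + 44) gives (2,4) = 99.
From main diagonal, 286 − (69 + 109 + 44) gives (2,2) = 64.
From row 2, 286 − (64 + 39 + 99) gives (2,1) = 84.
Row 3 must total 286; the given cells sum to 212, so (3,2) = 74.
The remaining cell in column 1 is (4,1) = 286 − 207 = 79.
From column 2, 286 − (89 + 64 + 74) gives (4,2) = 59.

59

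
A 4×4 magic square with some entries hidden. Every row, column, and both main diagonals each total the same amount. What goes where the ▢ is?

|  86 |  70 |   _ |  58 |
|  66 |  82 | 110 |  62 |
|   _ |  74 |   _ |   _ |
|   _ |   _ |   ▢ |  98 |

Row 2 is complete and sums to 320; that is the magic constant.
Row 1: 86 + 70 + 58 + ? = 320, so (1,3) = 106.
Column 2 needs 320; the known cells sum to 226, so (4,2) = 94.
The remaining cell in column 4 is (3,4) = 320 − 218 = 102.
Using main diagonal: 86 + 82 + 98 + ? → (3,3) = 320 − 266 = 54.
Anti-diagonal must total 320; the given cells sum to 242, so (4,1) = 78.
Row 3 must total 320; the given cells sum to 230, so (3,1) = 90.
Row 4: 78 + 94 + 98 + ? = 320, so (4,3) = 50.

50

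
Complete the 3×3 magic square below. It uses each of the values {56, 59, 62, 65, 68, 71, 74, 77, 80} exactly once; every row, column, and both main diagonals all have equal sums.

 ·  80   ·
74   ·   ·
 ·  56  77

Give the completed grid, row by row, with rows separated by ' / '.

59 80 65 / 74 68 62 / 71 56 77

The 9 entries sum to 612, so each line sums to 612/3 = 204.
The remaining cell in row 3 is (3,1) = 204 − 133 = 71.
Column 1: 74 + 71 + ? = 204, so (1,1) = 59.
Column 2 must total 204; the given cells sum to 136, so (2,2) = 68.
Anti-diagonal needs 204; the known cells sum to 139, so (1,3) = 65.
Row 2 must total 204; the given cells sum to 142, so (2,3) = 62.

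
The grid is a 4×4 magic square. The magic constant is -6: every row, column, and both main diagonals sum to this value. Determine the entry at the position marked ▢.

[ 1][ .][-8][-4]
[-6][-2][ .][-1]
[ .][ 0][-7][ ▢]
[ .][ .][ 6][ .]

From row 1, -6 − (1 + (-8) + (-4)) gives (1,2) = 5.
Using row 2: -6 + (-2) + (-1) + ? → (2,3) = -6 − (-9) = 3.
The remaining cell in column 2 is (4,2) = -6 − 3 = -9.
From main diagonal, -6 − (1 + (-2) + (-7)) gives (4,4) = 2.
From anti-diagonal, -6 − (-4 + 3 + 0) gives (4,1) = -5.
Using column 1: 1 + (-6) + (-5) + ? → (3,1) = -6 − (-10) = 4.
From column 4, -6 − (-4 + (-1) + 2) gives (3,4) = -3.

-3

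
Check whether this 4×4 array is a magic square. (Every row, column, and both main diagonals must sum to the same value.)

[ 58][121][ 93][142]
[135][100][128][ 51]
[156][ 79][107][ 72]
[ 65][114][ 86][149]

Yes

Row 1: 58 + 121 + 93 + 142 = 414.
Row 2: 135 + 100 + 128 + 51 = 414.
Row 3: 156 + 79 + 107 + 72 = 414.
Row 4: 65 + 114 + 86 + 149 = 414.
Column 1: 58 + 135 + 156 + 65 = 414.
Column 2: 121 + 100 + 79 + 114 = 414.
Column 3: 93 + 128 + 107 + 86 = 414.
Column 4: 142 + 51 + 72 + 149 = 414.
Main diagonal: 58 + 100 + 107 + 149 = 414.
Anti-diagonal: 142 + 128 + 79 + 65 = 414.
All lines sum to 414.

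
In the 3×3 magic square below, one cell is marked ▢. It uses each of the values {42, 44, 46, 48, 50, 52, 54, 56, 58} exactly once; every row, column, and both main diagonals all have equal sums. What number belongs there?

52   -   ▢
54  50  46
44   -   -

56

The 9 entries sum to 450, so each line sums to 450/3 = 150.
The remaining cell in main diagonal is (3,3) = 150 − 102 = 48.
Anti-diagonal must total 150; the given cells sum to 94, so (1,3) = 56.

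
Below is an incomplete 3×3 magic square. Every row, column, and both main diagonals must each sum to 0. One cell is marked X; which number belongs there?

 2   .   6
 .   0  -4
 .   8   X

Row 1 must total 0; the given cells sum to 8, so (1,2) = -8.
Row 2: 0 + (-4) + ? = 0, so (2,1) = 4.
Using column 1: 2 + 4 + ? → (3,1) = 0 − 6 = -6.
Column 3: 6 + (-4) + ? = 0, so (3,3) = -2.

-2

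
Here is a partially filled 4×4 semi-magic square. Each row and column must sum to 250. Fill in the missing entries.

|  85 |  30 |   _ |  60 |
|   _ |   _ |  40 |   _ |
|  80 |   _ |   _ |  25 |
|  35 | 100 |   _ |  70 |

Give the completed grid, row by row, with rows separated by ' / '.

85 30 75 60 / 50 65 40 95 / 80 55 90 25 / 35 100 45 70

Row 1 needs 250; the known cells sum to 175, so (1,3) = 75.
Row 4 must total 250; the given cells sum to 205, so (4,3) = 45.
Column 1 must total 250; the given cells sum to 200, so (2,1) = 50.
From column 3, 250 − (75 + 40 + 45) gives (3,3) = 90.
From column 4, 250 − (60 + 25 + 70) gives (2,4) = 95.
Using row 2: 50 + 40 + 95 + ? → (2,2) = 250 − 185 = 65.
Row 3 needs 250; the known cells sum to 195, so (3,2) = 55.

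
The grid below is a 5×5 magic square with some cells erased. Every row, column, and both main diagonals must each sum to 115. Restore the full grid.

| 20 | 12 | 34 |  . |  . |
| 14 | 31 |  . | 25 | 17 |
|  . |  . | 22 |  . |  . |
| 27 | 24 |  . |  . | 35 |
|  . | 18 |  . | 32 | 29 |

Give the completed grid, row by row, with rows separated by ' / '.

20 12 34 26 23 / 14 31 28 25 17 / 33 30 22 19 11 / 27 24 16 13 35 / 21 18 15 32 29

The remaining cell in row 2 is (2,3) = 115 − 87 = 28.
From column 2, 115 − (12 + 31 + 24 + 18) gives (3,2) = 30.
Main diagonal: 20 + 31 + 22 + 29 + ? = 115, so (4,4) = 13.
The remaining cell in row 4 is (4,3) = 115 − 99 = 16.
Column 3 must total 115; the given cells sum to 100, so (5,3) = 15.
Row 5 needs 115; the known cells sum to 94, so (5,1) = 21.
Column 1 must total 115; the given cells sum to 82, so (3,1) = 33.
Anti-diagonal must total 115; the given cells sum to 92, so (1,5) = 23.
Row 1: 20 + 12 + 34 + 23 + ? = 115, so (1,4) = 26.
Column 4 must total 115; the given cells sum to 96, so (3,4) = 19.
Using column 5: 23 + 17 + 35 + 29 + ? → (3,5) = 115 − 104 = 11.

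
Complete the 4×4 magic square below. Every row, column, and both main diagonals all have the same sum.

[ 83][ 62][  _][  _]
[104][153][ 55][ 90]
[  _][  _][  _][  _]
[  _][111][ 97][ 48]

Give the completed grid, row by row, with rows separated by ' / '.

Row 2 is already complete: 104 + 153 + 55 + 90 = 402, so that is the magic constant.
Row 4 needs 402; the known cells sum to 256, so (4,1) = 146.
Using column 1: 83 + 104 + 146 + ? → (3,1) = 402 − 333 = 69.
Column 2 needs 402; the known cells sum to 326, so (3,2) = 76.
Using main diagonal: 83 + 153 + 48 + ? → (3,3) = 402 − 284 = 118.
From anti-diagonal, 402 − (55 + 76 + 146) gives (1,4) = 125.
Using row 1: 83 + 62 + 125 + ? → (1,3) = 402 − 270 = 132.
Row 3 must total 402; the given cells sum to 263, so (3,4) = 139.

83 62 132 125 / 104 153 55 90 / 69 76 118 139 / 146 111 97 48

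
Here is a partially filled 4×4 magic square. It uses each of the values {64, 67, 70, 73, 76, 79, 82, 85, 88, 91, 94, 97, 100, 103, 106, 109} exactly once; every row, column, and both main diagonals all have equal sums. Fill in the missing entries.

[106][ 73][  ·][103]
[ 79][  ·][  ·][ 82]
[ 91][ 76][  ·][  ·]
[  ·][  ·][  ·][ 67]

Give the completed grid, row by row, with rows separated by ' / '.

The 16 entries sum to 1384, so each line sums to 1384/4 = 346.
Row 1: 106 + 73 + 103 + ? = 346, so (1,3) = 64.
Column 1 must total 346; the given cells sum to 276, so (4,1) = 70.
Using column 4: 103 + 82 + 67 + ? → (3,4) = 346 − 252 = 94.
The remaining cell in anti-diagonal is (2,3) = 346 − 249 = 97.
Row 2: 79 + 97 + 82 + ? = 346, so (2,2) = 88.
Using row 3: 91 + 76 + 94 + ? → (3,3) = 346 − 261 = 85.
From column 2, 346 − (73 + 88 + 76) gives (4,2) = 109.
Column 3 needs 346; the known cells sum to 246, so (4,3) = 100.

106 73 64 103 / 79 88 97 82 / 91 76 85 94 / 70 109 100 67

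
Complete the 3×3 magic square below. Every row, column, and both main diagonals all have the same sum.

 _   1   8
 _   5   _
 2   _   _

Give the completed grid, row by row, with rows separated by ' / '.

Anti-diagonal is already complete: 8 + 5 + 2 = 15, so that is the magic constant.
Row 1 needs 15; the known cells sum to 9, so (1,1) = 6.
Column 1 needs 15; the known cells sum to 8, so (2,1) = 7.
From column 2, 15 − (1 + 5) gives (3,2) = 9.
From main diagonal, 15 − (6 + 5) gives (3,3) = 4.
Row 2 needs 15; the known cells sum to 12, so (2,3) = 3.

6 1 8 / 7 5 3 / 2 9 4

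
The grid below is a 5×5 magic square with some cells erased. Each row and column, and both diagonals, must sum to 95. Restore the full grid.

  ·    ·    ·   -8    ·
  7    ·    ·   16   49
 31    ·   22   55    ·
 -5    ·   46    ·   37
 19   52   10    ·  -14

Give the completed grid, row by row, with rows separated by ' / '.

The remaining cell in row 5 is (5,4) = 95 − 67 = 28.
The remaining cell in column 1 is (1,1) = 95 − 52 = 43.
Column 4 must total 95; the given cells sum to 91, so (4,4) = 4.
Main diagonal must total 95; the given cells sum to 55, so (2,2) = 40.
Row 2 needs 95; the known cells sum to 112, so (2,3) = -17.
Row 4 must total 95; the given cells sum to 82, so (4,2) = 13.
Using column 3: -17 + 22 + 46 + 10 + ? → (1,3) = 95 − 61 = 34.
From anti-diagonal, 95 − (16 + 22 + 13 + 19) gives (1,5) = 25.
From row 1, 95 − (43 + 34 + (-8) + 25) gives (1,2) = 1.
From column 2, 95 − (1 + 40 + 13 + 52) gives (3,2) = -11.
The remaining cell in column 5 is (3,5) = 95 − 97 = -2.

43 1 34 -8 25 / 7 40 -17 16 49 / 31 -11 22 55 -2 / -5 13 46 4 37 / 19 52 10 28 -14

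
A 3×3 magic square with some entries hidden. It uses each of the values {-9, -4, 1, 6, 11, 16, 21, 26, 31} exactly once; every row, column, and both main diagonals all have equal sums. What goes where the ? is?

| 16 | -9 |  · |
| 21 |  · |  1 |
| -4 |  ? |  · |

31

The 9 entries sum to 99, so each line sums to 99/3 = 33.
From row 1, 33 − (16 + (-9)) gives (1,3) = 26.
Row 2: 21 + 1 + ? = 33, so (2,2) = 11.
Column 2: -9 + 11 + ? = 33, so (3,2) = 31.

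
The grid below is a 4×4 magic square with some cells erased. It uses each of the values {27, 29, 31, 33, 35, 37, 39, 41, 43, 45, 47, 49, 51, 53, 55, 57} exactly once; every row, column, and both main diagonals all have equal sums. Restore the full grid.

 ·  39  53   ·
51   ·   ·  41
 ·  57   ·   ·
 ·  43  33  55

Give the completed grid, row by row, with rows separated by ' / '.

49 39 53 27 / 51 29 47 41 / 31 57 35 45 / 37 43 33 55

The 16 entries sum to 672, so each line sums to 672/4 = 168.
Row 4 must total 168; the given cells sum to 131, so (4,1) = 37.
Column 2: 39 + 57 + 43 + ? = 168, so (2,2) = 29.
From row 2, 168 − (51 + 29 + 41) gives (2,3) = 47.
Column 3 must total 168; the given cells sum to 133, so (3,3) = 35.
Main diagonal must total 168; the given cells sum to 119, so (1,1) = 49.
From anti-diagonal, 168 − (47 + 57 + 37) gives (1,4) = 27.
From column 1, 168 − (49 + 51 + 37) gives (3,1) = 31.
Column 4 must total 168; the given cells sum to 123, so (3,4) = 45.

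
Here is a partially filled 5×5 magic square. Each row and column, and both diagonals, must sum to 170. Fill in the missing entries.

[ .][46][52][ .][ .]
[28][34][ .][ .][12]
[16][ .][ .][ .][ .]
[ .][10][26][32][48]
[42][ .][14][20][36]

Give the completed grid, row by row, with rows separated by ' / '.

30 46 52 18 24 / 28 34 40 56 12 / 16 22 38 44 50 / 54 10 26 32 48 / 42 58 14 20 36

Using row 4: 10 + 26 + 32 + 48 + ? → (4,1) = 170 − 116 = 54.
From row 5, 170 − (42 + 14 + 20 + 36) gives (5,2) = 58.
Column 1 needs 170; the known cells sum to 140, so (1,1) = 30.
Column 2 needs 170; the known cells sum to 148, so (3,2) = 22.
Using main diagonal: 30 + 34 + 32 + 36 + ? → (3,3) = 170 − 132 = 38.
Column 3 must total 170; the given cells sum to 130, so (2,3) = 40.
The remaining cell in row 2 is (2,4) = 170 − 114 = 56.
The remaining cell in anti-diagonal is (1,5) = 170 − 146 = 24.
Row 1 must total 170; the given cells sum to 152, so (1,4) = 18.
From column 4, 170 − (18 + 56 + 32 + 20) gives (3,4) = 44.
Using column 5: 24 + 12 + 48 + 36 + ? → (3,5) = 170 − 120 = 50.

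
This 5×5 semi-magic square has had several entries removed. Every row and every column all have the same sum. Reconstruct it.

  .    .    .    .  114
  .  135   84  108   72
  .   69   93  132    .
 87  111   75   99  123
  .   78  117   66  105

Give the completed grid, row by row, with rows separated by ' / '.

Row 4 is already complete: 87 + 111 + 75 + 99 + 123 = 495, so that is the magic constant.
Row 2 needs 495; the known cells sum to 399, so (2,1) = 96.
Row 5 must total 495; the given cells sum to 366, so (5,1) = 129.
Column 2: 135 + 69 + 111 + 78 + ? = 495, so (1,2) = 102.
Using column 3: 84 + 93 + 75 + 117 + ? → (1,3) = 495 − 369 = 126.
Column 4: 108 + 132 + 99 + 66 + ? = 495, so (1,4) = 90.
Column 5: 114 + 72 + 123 + 105 + ? = 495, so (3,5) = 81.
Row 1: 102 + 126 + 90 + 114 + ? = 495, so (1,1) = 63.
Row 3: 69 + 93 + 132 + 81 + ? = 495, so (3,1) = 120.

63 102 126 90 114 / 96 135 84 108 72 / 120 69 93 132 81 / 87 111 75 99 123 / 129 78 117 66 105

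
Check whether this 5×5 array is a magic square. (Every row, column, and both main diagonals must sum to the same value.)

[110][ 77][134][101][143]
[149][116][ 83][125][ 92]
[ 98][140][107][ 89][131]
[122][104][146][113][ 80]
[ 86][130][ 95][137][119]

No — row 5 sums to 567 but main diagonal sums to 565.

Row 1: 110 + 77 + 134 + 101 + 143 = 565.
Row 2: 149 + 116 + 83 + 125 + 92 = 565.
Row 3: 98 + 140 + 107 + 89 + 131 = 565.
Row 4: 122 + 104 + 146 + 113 + 80 = 565.
Row 5: 86 + 130 + 95 + 137 + 119 = 567.
Column 1: 110 + 149 + 98 + 122 + 86 = 565.
Column 2: 77 + 116 + 140 + 104 + 130 = 567.
Column 3: 134 + 83 + 107 + 146 + 95 = 565.
Column 4: 101 + 125 + 89 + 113 + 137 = 565.
Column 5: 143 + 92 + 131 + 80 + 119 = 565.
Main diagonal: 110 + 116 + 107 + 113 + 119 = 565.
Anti-diagonal: 143 + 125 + 107 + 104 + 86 = 565.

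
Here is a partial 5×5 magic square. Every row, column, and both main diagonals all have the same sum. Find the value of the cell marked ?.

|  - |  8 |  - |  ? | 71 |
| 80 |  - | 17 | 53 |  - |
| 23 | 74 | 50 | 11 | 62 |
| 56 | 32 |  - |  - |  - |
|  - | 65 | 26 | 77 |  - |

35

Row 3 is complete and sums to 220; that is the magic constant.
Column 2 must total 220; the given cells sum to 179, so (2,2) = 41.
Anti-diagonal: 71 + 53 + 50 + 32 + ? = 220, so (5,1) = 14.
The remaining cell in row 2 is (2,5) = 220 − 191 = 29.
The remaining cell in row 5 is (5,5) = 220 − 182 = 38.
From column 1, 220 − (80 + 23 + 56 + 14) gives (1,1) = 47.
The remaining cell in column 5 is (4,5) = 220 − 200 = 20.
Using main diagonal: 47 + 41 + 50 + 38 + ? → (4,4) = 220 − 176 = 44.
From row 4, 220 − (56 + 32 + 44 + 20) gives (4,3) = 68.
Column 3: 17 + 50 + 68 + 26 + ? = 220, so (1,3) = 59.
From column 4, 220 − (53 + 11 + 44 + 77) gives (1,4) = 35.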